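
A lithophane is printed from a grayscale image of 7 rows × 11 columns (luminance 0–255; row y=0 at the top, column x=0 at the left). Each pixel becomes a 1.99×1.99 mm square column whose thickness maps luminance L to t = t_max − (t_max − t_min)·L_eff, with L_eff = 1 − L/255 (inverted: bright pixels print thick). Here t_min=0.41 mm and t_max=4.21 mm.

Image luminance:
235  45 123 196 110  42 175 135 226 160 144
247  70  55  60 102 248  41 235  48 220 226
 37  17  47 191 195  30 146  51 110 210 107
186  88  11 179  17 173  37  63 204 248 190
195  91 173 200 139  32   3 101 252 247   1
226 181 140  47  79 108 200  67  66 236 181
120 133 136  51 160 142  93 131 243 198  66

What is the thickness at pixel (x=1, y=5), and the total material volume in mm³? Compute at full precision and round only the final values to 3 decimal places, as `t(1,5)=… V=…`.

span = t_max - t_min = 4.21 - 0.41 = 3.800
L(1,5) = 181, L_eff = 1 - 181/255 = 0.290196 (inverted)
t(1,5) = 4.21 - 3.800·0.290196 = 3.107
Σt over all 7·11 pixels = 37199/204 ≈ 182.3480392
V = pitch²·Σt = 1.99²·37199/204 = 722.116

t(1,5)=3.107 V=722.116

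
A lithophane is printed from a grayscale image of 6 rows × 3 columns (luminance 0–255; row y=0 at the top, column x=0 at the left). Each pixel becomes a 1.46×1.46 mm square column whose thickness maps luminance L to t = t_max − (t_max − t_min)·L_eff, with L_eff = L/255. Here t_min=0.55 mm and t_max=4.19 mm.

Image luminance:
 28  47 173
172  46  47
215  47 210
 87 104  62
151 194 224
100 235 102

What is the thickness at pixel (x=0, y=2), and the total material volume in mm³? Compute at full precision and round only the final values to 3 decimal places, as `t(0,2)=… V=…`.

t(0,2)=1.121 V=92.486

span = t_max - t_min = 4.19 - 0.55 = 3.640
L(0,2) = 215, L_eff = 215/255 = 0.843137
t(0,2) = 4.19 - 3.640·0.843137 = 1.121
Σt over all 6·3 pixels = 43.388
V = pitch²·Σt = 1.46²·43.388 = 92.486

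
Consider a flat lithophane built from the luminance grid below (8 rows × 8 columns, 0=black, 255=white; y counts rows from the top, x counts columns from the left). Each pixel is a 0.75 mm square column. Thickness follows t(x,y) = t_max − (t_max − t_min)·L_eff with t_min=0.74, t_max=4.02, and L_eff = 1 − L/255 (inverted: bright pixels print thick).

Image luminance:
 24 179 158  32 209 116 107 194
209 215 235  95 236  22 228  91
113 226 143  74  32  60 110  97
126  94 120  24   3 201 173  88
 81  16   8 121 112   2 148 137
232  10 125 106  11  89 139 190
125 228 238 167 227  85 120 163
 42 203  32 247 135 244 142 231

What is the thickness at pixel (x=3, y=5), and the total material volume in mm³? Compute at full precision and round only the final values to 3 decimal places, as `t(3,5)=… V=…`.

t(3,5)=2.103 V=85.897

span = t_max - t_min = 4.02 - 0.74 = 3.280
L(3,5) = 106, L_eff = 1 - 106/255 = 0.584314 (inverted)
t(3,5) = 4.02 - 3.280·0.584314 = 2.103
Σt over all 8·8 pixels = 2596/17 ≈ 152.7058824
V = pitch²·Σt = 0.75²·2596/17 = 85.897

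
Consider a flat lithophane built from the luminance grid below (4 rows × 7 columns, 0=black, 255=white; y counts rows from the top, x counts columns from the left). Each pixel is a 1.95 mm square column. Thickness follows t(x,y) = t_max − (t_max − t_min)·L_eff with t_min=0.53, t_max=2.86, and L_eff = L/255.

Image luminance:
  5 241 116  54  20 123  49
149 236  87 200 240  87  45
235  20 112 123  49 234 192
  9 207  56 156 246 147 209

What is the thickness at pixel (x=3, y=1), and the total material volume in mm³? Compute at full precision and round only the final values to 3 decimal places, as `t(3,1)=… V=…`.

span = t_max - t_min = 2.86 - 0.53 = 2.330
L(3,1) = 200, L_eff = 200/255 = 0.784314
t(3,1) = 2.86 - 2.330·0.784314 = 1.033
Σt over all 4·7 pixels = 1192289/25500 ≈ 46.7564314
V = pitch²·Σt = 1.95²·1192289/25500 = 177.791

t(3,1)=1.033 V=177.791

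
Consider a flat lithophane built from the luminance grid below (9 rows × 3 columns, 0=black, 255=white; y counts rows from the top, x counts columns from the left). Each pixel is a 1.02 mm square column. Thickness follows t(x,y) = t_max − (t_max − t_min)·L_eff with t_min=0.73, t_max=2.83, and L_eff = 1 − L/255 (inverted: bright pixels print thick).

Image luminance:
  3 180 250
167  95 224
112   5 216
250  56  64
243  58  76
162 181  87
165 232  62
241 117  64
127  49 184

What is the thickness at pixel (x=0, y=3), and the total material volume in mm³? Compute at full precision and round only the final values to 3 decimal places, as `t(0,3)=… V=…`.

span = t_max - t_min = 2.83 - 0.73 = 2.100
L(0,3) = 250, L_eff = 1 - 250/255 = 0.019608 (inverted)
t(0,3) = 2.83 - 2.100·0.019608 = 2.789
Σt over all 9·3 pixels = 84887/1700 ≈ 49.9335294
V = pitch²·Σt = 1.02²·84887/1700 = 51.951

t(0,3)=2.789 V=51.951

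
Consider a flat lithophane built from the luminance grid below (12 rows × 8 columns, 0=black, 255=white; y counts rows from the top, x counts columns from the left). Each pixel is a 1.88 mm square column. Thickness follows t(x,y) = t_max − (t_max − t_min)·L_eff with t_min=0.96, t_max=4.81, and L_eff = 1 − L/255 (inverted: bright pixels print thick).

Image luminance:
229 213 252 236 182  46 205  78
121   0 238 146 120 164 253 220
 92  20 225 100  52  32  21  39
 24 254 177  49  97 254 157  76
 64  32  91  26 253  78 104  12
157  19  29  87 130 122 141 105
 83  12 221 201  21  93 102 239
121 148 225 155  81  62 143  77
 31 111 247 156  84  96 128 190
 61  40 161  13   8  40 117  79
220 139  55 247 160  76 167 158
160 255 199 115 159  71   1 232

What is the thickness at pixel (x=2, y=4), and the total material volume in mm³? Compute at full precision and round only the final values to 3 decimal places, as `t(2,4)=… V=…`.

span = t_max - t_min = 4.81 - 0.96 = 3.850
L(2,4) = 91, L_eff = 1 - 91/255 = 0.643137 (inverted)
t(2,4) = 4.81 - 3.850·0.643137 = 2.334
Σt over all 12·8 pixels = 137723/510 ≈ 270.0450980
V = pitch²·Σt = 1.88²·137723/510 = 954.447

t(2,4)=2.334 V=954.447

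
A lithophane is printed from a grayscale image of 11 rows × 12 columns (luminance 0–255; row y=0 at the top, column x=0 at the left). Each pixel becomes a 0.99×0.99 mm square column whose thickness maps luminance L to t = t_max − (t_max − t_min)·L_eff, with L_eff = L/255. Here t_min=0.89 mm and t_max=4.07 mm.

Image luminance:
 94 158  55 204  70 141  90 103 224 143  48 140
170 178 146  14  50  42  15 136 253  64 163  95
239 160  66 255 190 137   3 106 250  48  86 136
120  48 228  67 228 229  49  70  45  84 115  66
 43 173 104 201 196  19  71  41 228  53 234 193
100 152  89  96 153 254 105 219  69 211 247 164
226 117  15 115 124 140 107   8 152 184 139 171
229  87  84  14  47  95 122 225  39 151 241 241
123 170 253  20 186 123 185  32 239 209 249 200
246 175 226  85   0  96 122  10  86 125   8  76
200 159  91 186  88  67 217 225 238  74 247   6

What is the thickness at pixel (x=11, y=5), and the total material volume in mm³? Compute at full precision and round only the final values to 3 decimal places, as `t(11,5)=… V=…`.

t(11,5)=2.025 V=314.478

span = t_max - t_min = 4.07 - 0.89 = 3.180
L(11,5) = 164, L_eff = 164/255 = 0.643137
t(11,5) = 4.07 - 3.180·0.643137 = 2.025
Σt over all 11·12 pixels = 1363667/4250 ≈ 320.8628235
V = pitch²·Σt = 0.99²·1363667/4250 = 314.478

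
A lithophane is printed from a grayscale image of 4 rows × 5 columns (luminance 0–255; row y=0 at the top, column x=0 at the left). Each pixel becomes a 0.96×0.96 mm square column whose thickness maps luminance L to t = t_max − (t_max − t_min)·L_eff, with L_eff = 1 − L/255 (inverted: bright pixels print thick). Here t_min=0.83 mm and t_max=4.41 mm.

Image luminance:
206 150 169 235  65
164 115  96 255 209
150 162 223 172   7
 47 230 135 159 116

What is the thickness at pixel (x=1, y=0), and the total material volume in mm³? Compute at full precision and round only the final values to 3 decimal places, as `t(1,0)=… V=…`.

span = t_max - t_min = 4.41 - 0.83 = 3.580
L(1,0) = 150, L_eff = 1 - 150/255 = 0.411765 (inverted)
t(1,0) = 4.41 - 3.580·0.411765 = 2.936
Σt over all 4·5 pixels = 152057/2550 ≈ 59.6301961
V = pitch²·Σt = 0.96²·152057/2550 = 54.955

t(1,0)=2.936 V=54.955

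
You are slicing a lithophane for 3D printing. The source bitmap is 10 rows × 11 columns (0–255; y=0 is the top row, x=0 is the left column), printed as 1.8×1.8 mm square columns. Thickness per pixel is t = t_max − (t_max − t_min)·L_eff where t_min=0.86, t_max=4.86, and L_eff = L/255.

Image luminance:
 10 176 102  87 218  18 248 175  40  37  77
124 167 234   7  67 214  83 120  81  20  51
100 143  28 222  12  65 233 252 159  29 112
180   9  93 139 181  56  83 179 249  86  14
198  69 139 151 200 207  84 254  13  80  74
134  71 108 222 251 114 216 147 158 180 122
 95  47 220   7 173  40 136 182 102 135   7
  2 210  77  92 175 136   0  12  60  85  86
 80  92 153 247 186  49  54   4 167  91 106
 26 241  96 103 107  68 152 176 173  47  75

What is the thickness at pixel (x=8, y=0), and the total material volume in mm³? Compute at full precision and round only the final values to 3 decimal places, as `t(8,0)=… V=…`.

t(8,0)=4.233 V=1084.409

span = t_max - t_min = 4.86 - 0.86 = 4.000
L(8,0) = 40, L_eff = 40/255 = 0.156863
t(8,0) = 4.86 - 4.000·0.156863 = 4.233
Σt over all 10·11 pixels = 28449/85 ≈ 334.6941176
V = pitch²·Σt = 1.8²·28449/85 = 1084.409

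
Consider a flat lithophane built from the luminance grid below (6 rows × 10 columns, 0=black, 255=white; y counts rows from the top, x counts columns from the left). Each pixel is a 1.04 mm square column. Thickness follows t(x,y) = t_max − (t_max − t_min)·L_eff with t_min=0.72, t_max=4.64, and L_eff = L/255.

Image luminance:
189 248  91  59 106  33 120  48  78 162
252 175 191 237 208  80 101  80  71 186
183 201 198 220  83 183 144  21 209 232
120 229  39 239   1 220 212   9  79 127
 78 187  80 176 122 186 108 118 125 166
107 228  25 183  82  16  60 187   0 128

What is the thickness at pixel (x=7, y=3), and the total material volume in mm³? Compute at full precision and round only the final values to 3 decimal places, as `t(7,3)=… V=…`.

span = t_max - t_min = 4.64 - 0.72 = 3.920
L(7,3) = 9, L_eff = 9/255 = 0.035294
t(7,3) = 4.64 - 3.920·0.035294 = 4.502
Σt over all 6·10 pixels = 988252/6375 ≈ 155.0199216
V = pitch²·Σt = 1.04²·988252/6375 = 167.670

t(7,3)=4.502 V=167.670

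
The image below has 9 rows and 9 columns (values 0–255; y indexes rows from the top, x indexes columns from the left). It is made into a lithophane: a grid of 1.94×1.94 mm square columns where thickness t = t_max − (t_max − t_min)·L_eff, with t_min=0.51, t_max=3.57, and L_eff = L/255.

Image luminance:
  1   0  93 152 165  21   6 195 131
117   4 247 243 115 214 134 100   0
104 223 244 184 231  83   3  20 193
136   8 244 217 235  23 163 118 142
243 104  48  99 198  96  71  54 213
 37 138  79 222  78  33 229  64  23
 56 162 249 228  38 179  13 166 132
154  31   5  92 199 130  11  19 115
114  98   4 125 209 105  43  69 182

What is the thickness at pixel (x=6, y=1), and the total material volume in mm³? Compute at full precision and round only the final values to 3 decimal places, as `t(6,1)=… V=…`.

span = t_max - t_min = 3.57 - 0.51 = 3.060
L(6,1) = 134, L_eff = 134/255 = 0.525490
t(6,1) = 3.57 - 3.060·0.525490 = 1.962
Σt over all 9·9 pixels = 175.578
V = pitch²·Σt = 1.94²·175.578 = 660.805

t(6,1)=1.962 V=660.805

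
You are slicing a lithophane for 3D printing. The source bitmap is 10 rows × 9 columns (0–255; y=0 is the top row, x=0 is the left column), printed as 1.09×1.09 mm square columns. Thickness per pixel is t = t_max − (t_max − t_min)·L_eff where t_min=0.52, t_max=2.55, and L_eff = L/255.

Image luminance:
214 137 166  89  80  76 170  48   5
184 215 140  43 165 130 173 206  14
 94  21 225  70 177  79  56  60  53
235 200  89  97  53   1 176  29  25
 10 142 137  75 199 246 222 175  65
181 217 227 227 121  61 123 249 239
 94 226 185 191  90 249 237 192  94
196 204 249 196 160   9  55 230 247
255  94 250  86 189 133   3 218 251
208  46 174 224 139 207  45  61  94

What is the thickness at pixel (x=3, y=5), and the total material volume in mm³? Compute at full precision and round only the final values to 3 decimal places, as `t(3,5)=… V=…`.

t(3,5)=0.743 V=152.625

span = t_max - t_min = 2.55 - 0.52 = 2.030
L(3,5) = 227, L_eff = 227/255 = 0.890196
t(3,5) = 2.55 - 2.030·0.890196 = 0.743
Σt over all 10·9 pixels = 1637887/12750 ≈ 128.4617255
V = pitch²·Σt = 1.09²·1637887/12750 = 152.625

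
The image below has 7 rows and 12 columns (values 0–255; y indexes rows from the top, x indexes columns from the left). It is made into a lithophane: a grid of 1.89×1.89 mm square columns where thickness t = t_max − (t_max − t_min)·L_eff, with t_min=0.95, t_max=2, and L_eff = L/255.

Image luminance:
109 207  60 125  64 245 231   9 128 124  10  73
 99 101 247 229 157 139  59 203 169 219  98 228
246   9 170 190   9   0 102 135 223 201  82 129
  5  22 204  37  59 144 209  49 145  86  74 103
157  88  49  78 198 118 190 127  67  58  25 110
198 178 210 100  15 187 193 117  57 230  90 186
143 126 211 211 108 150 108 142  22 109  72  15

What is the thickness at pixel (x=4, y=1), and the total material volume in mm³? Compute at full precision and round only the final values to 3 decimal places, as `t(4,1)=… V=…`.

t(4,1)=1.354 V=447.010

span = t_max - t_min = 2 - 0.95 = 1.050
L(4,1) = 157, L_eff = 157/255 = 0.615686
t(4,1) = 2 - 1.050·0.615686 = 1.354
Σt over all 7·12 pixels = 212737/1700 ≈ 125.1394118
V = pitch²·Σt = 1.89²·212737/1700 = 447.010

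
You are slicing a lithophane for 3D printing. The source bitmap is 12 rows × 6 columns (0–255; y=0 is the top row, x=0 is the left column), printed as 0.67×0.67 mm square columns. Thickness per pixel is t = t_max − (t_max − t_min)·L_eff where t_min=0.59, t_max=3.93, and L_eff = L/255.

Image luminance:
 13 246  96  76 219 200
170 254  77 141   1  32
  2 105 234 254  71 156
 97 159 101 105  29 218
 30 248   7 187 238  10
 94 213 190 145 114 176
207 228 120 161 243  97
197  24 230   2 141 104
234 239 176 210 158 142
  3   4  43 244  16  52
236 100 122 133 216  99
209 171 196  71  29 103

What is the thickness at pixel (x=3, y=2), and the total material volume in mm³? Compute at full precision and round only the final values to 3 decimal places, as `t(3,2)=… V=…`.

t(3,2)=0.603 V=70.176

span = t_max - t_min = 3.93 - 0.59 = 3.340
L(3,2) = 254, L_eff = 254/255 = 0.996078
t(3,2) = 3.93 - 3.340·0.996078 = 0.603
Σt over all 12·6 pixels = 996592/6375 ≈ 156.3281569
V = pitch²·Σt = 0.67²·996592/6375 = 70.176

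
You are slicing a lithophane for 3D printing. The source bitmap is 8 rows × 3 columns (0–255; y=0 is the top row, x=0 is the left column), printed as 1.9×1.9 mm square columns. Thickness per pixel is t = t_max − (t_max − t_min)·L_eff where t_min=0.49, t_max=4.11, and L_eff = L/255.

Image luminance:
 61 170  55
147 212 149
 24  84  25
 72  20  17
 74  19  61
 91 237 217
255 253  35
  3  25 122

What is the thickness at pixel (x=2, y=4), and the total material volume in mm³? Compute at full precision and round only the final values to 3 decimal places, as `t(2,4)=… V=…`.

span = t_max - t_min = 4.11 - 0.49 = 3.620
L(2,4) = 61, L_eff = 61/255 = 0.239216
t(2,4) = 4.11 - 3.620·0.239216 = 3.244
Σt over all 8·3 pixels = 409096/6375 ≈ 64.1719216
V = pitch²·Σt = 1.9²·409096/6375 = 231.661

t(2,4)=3.244 V=231.661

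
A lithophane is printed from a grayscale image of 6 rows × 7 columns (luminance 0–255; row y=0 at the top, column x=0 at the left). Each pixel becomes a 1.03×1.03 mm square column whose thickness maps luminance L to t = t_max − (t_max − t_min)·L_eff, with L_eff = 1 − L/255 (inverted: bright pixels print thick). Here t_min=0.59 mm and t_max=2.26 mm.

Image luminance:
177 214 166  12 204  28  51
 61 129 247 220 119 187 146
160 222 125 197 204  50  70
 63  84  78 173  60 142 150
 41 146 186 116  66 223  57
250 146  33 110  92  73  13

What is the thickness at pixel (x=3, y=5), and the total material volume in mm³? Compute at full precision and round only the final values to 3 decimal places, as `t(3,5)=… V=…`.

t(3,5)=1.310 V=63.050

span = t_max - t_min = 2.26 - 0.59 = 1.670
L(3,5) = 110, L_eff = 1 - 110/255 = 0.568627 (inverted)
t(3,5) = 2.26 - 1.670·0.568627 = 1.310
Σt over all 6·7 pixels = 1515487/25500 ≈ 59.4308627
V = pitch²·Σt = 1.03²·1515487/25500 = 63.050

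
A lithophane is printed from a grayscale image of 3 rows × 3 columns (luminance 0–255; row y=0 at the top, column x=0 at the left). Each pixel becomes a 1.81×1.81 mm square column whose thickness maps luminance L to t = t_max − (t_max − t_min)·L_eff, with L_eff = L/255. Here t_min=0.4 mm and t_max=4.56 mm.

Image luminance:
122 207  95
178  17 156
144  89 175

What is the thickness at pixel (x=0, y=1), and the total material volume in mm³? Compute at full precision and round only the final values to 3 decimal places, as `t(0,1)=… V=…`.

span = t_max - t_min = 4.56 - 0.4 = 4.160
L(0,1) = 178, L_eff = 178/255 = 0.698039
t(0,1) = 4.56 - 4.160·0.698039 = 1.656
Σt over all 3·3 pixels = 138598/6375 ≈ 21.7408627
V = pitch²·Σt = 1.81²·138598/6375 = 71.225

t(0,1)=1.656 V=71.225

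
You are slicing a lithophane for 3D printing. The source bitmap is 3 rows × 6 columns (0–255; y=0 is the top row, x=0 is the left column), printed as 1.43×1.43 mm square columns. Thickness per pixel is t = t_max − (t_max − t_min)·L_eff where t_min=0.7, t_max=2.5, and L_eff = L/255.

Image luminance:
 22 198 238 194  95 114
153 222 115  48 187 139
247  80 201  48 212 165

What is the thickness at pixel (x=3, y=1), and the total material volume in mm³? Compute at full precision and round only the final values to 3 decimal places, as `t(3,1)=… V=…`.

t(3,1)=2.161 V=53.365

span = t_max - t_min = 2.5 - 0.7 = 1.800
L(3,1) = 48, L_eff = 48/255 = 0.188235
t(3,1) = 2.5 - 1.800·0.188235 = 2.161
Σt over all 3·6 pixels = 11091/425 ≈ 26.0964706
V = pitch²·Σt = 1.43²·11091/425 = 53.365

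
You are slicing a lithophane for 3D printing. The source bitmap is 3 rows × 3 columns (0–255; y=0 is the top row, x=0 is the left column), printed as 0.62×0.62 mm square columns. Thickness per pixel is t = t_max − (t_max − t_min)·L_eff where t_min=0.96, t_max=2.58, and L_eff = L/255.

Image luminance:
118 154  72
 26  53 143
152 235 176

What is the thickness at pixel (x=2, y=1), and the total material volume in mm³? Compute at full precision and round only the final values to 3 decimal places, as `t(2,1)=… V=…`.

span = t_max - t_min = 2.58 - 0.96 = 1.620
L(2,1) = 143, L_eff = 143/255 = 0.560784
t(2,1) = 2.58 - 1.620·0.560784 = 1.672
Σt over all 3·3 pixels = 34101/2125 ≈ 16.0475294
V = pitch²·Σt = 0.62²·34101/2125 = 6.169

t(2,1)=1.672 V=6.169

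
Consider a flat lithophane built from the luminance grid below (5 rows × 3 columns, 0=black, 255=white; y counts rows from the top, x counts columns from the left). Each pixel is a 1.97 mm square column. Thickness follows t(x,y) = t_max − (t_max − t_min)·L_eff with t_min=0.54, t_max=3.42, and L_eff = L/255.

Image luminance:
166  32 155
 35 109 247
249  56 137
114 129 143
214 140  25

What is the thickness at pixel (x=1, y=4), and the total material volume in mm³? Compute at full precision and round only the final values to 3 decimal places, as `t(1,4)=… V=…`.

t(1,4)=1.839 V=113.575

span = t_max - t_min = 3.42 - 0.54 = 2.880
L(1,4) = 140, L_eff = 140/255 = 0.549020
t(1,4) = 3.42 - 2.880·0.549020 = 1.839
Σt over all 5·3 pixels = 124377/4250 ≈ 29.2651765
V = pitch²·Σt = 1.97²·124377/4250 = 113.575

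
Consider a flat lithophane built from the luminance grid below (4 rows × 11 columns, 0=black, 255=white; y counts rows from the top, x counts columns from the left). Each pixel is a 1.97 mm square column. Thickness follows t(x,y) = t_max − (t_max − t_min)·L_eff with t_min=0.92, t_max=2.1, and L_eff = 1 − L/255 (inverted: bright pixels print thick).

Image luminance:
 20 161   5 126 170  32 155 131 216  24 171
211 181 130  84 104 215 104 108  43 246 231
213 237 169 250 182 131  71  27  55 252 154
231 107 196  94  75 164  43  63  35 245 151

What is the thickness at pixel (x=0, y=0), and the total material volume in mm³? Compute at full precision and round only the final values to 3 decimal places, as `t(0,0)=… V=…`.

t(0,0)=1.013 V=265.084

span = t_max - t_min = 2.1 - 0.92 = 1.180
L(0,0) = 20, L_eff = 1 - 20/255 = 0.921569 (inverted)
t(0,0) = 2.1 - 1.180·0.921569 = 1.013
Σt over all 4·11 pixels = 870887/12750 ≈ 68.3048627
V = pitch²·Σt = 1.97²·870887/12750 = 265.084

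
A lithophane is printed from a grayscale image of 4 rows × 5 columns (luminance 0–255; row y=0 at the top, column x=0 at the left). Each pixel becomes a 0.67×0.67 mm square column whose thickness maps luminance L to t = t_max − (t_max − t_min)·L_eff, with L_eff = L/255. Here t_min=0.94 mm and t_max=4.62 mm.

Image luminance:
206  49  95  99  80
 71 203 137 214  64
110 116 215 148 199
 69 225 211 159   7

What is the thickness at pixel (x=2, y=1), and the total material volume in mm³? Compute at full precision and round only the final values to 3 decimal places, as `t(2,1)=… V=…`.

t(2,1)=2.643 V=24.136

span = t_max - t_min = 4.62 - 0.94 = 3.680
L(2,1) = 137, L_eff = 137/255 = 0.537255
t(2,1) = 4.62 - 3.680·0.537255 = 2.643
Σt over all 4·5 pixels = 342766/6375 ≈ 53.7672157
V = pitch²·Σt = 0.67²·342766/6375 = 24.136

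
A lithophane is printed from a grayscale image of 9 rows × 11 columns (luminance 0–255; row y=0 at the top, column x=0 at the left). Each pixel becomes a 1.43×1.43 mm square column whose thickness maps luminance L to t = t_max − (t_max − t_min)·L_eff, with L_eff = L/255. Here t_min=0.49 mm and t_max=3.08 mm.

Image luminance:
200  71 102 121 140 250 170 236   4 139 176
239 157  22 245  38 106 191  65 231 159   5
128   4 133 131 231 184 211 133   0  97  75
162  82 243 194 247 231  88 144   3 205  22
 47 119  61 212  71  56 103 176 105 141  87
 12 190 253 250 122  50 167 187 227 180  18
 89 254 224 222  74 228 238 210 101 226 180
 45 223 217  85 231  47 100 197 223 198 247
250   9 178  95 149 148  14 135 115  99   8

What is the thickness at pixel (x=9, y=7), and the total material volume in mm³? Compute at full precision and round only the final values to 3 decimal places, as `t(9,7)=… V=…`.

span = t_max - t_min = 3.08 - 0.49 = 2.590
L(9,7) = 198, L_eff = 198/255 = 0.776471
t(9,7) = 3.08 - 2.590·0.776471 = 1.069
Σt over all 9·11 pixels = 347774/2125 ≈ 163.6583529
V = pitch²·Σt = 1.43²·347774/2125 = 334.665

t(9,7)=1.069 V=334.665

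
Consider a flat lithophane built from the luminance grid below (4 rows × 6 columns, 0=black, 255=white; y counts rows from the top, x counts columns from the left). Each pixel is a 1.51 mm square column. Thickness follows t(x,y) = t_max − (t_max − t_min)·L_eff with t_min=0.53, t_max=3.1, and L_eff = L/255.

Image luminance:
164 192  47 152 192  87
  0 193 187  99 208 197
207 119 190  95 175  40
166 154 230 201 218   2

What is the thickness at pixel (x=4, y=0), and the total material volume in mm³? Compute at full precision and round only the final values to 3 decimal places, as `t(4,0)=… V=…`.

t(4,0)=1.165 V=88.865

span = t_max - t_min = 3.1 - 0.53 = 2.570
L(4,0) = 192, L_eff = 192/255 = 0.752941
t(4,0) = 3.1 - 2.570·0.752941 = 1.165
Σt over all 4·6 pixels = 198769/5100 ≈ 38.9743137
V = pitch²·Σt = 1.51²·198769/5100 = 88.865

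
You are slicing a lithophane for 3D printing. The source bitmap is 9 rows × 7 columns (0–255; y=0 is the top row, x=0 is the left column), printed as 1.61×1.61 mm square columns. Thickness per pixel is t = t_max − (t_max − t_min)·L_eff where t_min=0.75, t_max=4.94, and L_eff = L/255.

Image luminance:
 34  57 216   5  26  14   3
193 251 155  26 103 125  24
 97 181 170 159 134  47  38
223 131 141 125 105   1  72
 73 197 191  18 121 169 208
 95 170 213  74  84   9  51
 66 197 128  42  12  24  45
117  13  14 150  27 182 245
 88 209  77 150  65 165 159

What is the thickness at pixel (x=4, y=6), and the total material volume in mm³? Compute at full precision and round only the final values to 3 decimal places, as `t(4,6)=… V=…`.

span = t_max - t_min = 4.94 - 0.75 = 4.190
L(4,6) = 12, L_eff = 12/255 = 0.047059
t(4,6) = 4.94 - 4.190·0.047059 = 4.743
Σt over all 9·7 pixels = 2563567/12750 ≈ 201.0640784
V = pitch²·Σt = 1.61²·2563567/12750 = 521.178

t(4,6)=4.743 V=521.178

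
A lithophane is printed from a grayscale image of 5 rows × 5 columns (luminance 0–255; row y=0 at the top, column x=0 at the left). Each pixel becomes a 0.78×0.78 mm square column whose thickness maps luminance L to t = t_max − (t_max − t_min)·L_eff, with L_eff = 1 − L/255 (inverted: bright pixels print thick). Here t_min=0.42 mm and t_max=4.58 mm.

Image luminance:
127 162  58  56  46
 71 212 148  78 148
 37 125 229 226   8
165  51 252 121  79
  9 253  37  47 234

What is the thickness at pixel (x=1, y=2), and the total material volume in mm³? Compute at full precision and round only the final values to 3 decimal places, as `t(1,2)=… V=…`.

t(1,2)=2.459 V=35.956

span = t_max - t_min = 4.58 - 0.42 = 4.160
L(1,2) = 125, L_eff = 1 - 125/255 = 0.509804 (inverted)
t(1,2) = 4.58 - 4.160·0.509804 = 2.459
Σt over all 5·5 pixels = 251169/4250 ≈ 59.0985882
V = pitch²·Σt = 0.78²·251169/4250 = 35.956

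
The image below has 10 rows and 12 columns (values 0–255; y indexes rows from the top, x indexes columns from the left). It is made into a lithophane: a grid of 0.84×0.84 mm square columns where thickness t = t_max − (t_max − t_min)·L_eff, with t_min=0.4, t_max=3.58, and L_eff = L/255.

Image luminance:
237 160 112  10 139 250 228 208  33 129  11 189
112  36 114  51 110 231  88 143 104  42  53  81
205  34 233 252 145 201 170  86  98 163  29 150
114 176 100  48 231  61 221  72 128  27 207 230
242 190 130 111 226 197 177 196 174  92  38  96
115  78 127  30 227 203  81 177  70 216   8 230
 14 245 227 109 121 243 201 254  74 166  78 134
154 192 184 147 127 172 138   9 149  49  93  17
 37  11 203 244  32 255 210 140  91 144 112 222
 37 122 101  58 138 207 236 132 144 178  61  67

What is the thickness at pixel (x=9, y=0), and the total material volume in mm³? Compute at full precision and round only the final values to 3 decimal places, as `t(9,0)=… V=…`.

t(9,0)=1.971 V=160.912

span = t_max - t_min = 3.58 - 0.4 = 3.180
L(9,0) = 129, L_eff = 129/255 = 0.505882
t(9,0) = 3.58 - 3.180·0.505882 = 1.971
Σt over all 10·12 pixels = 484607/2125 ≈ 228.0503529
V = pitch²·Σt = 0.84²·484607/2125 = 160.912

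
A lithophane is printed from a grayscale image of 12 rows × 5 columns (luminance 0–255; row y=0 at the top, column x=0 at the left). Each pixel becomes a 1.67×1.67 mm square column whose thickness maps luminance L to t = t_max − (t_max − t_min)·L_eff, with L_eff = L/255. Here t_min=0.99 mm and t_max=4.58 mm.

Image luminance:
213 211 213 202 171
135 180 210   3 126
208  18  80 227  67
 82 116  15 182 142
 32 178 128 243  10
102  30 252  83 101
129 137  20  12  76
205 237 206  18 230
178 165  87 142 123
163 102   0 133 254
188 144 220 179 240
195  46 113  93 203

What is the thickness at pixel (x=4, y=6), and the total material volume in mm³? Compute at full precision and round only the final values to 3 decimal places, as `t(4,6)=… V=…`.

span = t_max - t_min = 4.58 - 0.99 = 3.590
L(4,6) = 76, L_eff = 76/255 = 0.298039
t(4,6) = 4.58 - 3.590·0.298039 = 3.510
Σt over all 12·5 pixels = 2032159/12750 ≈ 159.3850196
V = pitch²·Σt = 1.67²·2032159/12750 = 444.509

t(4,6)=3.510 V=444.509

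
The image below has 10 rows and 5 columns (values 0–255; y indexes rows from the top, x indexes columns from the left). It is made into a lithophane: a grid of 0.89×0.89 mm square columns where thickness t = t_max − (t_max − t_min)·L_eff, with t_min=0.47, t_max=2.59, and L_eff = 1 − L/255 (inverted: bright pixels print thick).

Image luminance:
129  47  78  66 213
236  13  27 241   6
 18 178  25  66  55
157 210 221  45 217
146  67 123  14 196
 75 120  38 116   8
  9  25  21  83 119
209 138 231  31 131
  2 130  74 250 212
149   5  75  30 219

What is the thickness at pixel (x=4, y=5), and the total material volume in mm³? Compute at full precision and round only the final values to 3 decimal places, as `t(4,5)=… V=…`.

t(4,5)=0.537 V=53.477

span = t_max - t_min = 2.59 - 0.47 = 2.120
L(4,5) = 8, L_eff = 1 - 8/255 = 0.968627 (inverted)
t(4,5) = 2.59 - 2.120·0.968627 = 0.537
Σt over all 10·5 pixels = 860789/12750 ≈ 67.5128627
V = pitch²·Σt = 0.89²·860789/12750 = 53.477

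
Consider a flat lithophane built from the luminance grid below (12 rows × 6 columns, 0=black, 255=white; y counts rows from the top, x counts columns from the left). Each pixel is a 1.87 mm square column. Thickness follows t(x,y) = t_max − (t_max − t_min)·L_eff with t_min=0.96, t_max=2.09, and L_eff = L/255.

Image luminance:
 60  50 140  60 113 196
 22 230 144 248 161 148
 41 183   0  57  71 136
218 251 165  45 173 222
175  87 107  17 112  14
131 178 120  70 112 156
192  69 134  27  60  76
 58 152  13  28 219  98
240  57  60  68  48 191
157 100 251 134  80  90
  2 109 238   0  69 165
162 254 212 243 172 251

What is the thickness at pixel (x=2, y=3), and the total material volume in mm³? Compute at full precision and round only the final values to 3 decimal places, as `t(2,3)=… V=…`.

span = t_max - t_min = 2.09 - 0.96 = 1.130
L(2,3) = 165, L_eff = 165/255 = 0.647059
t(2,3) = 2.09 - 1.130·0.647059 = 1.359
Σt over all 12·6 pixels = 236037/2125 ≈ 111.0762353
V = pitch²·Σt = 1.87²·236037/2125 = 388.422

t(2,3)=1.359 V=388.422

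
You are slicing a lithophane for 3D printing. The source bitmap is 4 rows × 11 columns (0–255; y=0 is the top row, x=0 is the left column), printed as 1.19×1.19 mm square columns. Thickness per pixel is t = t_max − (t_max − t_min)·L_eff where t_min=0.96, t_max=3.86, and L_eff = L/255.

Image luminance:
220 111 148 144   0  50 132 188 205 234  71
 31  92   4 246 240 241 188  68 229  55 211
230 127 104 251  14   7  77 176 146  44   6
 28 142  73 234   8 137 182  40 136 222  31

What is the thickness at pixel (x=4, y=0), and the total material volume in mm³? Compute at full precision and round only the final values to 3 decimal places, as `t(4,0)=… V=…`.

t(4,0)=3.860 V=151.564

span = t_max - t_min = 3.86 - 0.96 = 2.900
L(4,0) = 0, L_eff = 0/255 = 0.000000
t(4,0) = 3.86 - 2.900·0.000000 = 3.860
Σt over all 4·11 pixels = 3639/34 ≈ 107.0294118
V = pitch²·Σt = 1.19²·3639/34 = 151.564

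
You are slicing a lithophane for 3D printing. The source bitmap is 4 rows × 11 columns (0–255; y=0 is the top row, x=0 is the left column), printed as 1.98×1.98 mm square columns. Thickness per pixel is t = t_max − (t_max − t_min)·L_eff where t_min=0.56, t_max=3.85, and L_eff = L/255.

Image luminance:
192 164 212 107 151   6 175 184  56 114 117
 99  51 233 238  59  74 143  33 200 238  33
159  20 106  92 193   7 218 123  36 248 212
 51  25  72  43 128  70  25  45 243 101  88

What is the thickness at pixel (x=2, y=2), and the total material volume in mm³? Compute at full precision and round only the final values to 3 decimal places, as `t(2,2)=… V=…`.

t(2,2)=2.482 V=401.905

span = t_max - t_min = 3.85 - 0.56 = 3.290
L(2,2) = 106, L_eff = 106/255 = 0.415686
t(2,2) = 3.85 - 3.290·0.415686 = 2.482
Σt over all 4·11 pixels = 217847/2125 ≈ 102.5162353
V = pitch²·Σt = 1.98²·217847/2125 = 401.905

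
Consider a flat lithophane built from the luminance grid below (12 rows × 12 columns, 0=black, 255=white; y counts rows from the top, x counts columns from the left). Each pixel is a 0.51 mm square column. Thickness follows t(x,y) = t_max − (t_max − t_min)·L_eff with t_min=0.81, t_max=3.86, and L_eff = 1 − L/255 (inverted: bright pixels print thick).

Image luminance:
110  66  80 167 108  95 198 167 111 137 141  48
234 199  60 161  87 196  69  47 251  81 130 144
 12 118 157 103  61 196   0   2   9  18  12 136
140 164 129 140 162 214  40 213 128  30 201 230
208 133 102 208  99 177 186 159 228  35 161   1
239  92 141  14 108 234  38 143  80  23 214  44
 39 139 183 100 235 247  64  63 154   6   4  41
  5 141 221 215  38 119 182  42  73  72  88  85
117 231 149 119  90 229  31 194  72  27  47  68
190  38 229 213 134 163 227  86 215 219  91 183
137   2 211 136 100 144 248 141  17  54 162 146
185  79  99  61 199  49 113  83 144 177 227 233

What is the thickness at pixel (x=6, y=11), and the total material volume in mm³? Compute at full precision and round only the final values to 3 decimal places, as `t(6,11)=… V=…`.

span = t_max - t_min = 3.86 - 0.81 = 3.050
L(6,11) = 113, L_eff = 1 - 113/255 = 0.556863 (inverted)
t(6,11) = 3.86 - 3.050·0.556863 = 2.162
Σt over all 12·12 pixels = 841369/2550 ≈ 329.9486275
V = pitch²·Σt = 0.51²·841369/2550 = 85.820

t(6,11)=2.162 V=85.820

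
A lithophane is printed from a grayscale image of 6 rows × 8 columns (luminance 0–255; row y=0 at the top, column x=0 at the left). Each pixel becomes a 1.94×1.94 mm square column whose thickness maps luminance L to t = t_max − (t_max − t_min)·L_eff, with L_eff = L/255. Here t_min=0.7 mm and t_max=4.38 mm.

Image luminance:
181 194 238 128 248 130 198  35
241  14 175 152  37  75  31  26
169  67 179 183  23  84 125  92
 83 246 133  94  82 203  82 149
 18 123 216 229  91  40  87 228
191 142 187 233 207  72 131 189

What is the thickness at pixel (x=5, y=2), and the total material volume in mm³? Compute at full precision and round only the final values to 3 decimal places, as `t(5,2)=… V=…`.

t(5,2)=3.168 V=439.251

span = t_max - t_min = 4.38 - 0.7 = 3.680
L(5,2) = 84, L_eff = 84/255 = 0.329412
t(5,2) = 4.38 - 3.680·0.329412 = 3.168
Σt over all 6·8 pixels = 744028/6375 ≈ 116.7102745
V = pitch²·Σt = 1.94²·744028/6375 = 439.251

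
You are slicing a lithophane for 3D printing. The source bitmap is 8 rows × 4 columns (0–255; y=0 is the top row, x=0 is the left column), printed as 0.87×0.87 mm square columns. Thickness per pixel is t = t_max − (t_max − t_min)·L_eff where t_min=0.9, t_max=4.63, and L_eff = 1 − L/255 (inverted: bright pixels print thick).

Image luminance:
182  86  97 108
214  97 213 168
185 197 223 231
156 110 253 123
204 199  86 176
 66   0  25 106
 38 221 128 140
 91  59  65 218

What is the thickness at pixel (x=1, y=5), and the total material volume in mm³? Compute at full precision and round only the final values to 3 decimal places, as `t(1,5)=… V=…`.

span = t_max - t_min = 4.63 - 0.9 = 3.730
L(1,5) = 0, L_eff = 1 - 0/255 = 1.000000 (inverted)
t(1,5) = 4.63 - 3.730·1.000000 = 0.900
Σt over all 8·4 pixels = 479969/5100 ≈ 94.1115686
V = pitch²·Σt = 0.87²·479969/5100 = 71.233

t(1,5)=0.900 V=71.233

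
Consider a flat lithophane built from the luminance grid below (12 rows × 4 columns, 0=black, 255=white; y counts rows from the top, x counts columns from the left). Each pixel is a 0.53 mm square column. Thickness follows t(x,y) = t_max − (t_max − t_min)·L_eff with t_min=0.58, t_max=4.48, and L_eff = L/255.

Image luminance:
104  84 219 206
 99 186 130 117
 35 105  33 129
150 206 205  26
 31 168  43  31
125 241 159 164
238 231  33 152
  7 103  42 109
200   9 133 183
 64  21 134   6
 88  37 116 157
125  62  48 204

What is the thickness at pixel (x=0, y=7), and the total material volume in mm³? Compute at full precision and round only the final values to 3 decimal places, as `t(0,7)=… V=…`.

t(0,7)=4.373 V=36.785

span = t_max - t_min = 4.48 - 0.58 = 3.900
L(0,7) = 7, L_eff = 7/255 = 0.027451
t(0,7) = 4.48 - 3.900·0.027451 = 4.373
Σt over all 12·4 pixels = 11131/85 ≈ 130.9529412
V = pitch²·Σt = 0.53²·11131/85 = 36.785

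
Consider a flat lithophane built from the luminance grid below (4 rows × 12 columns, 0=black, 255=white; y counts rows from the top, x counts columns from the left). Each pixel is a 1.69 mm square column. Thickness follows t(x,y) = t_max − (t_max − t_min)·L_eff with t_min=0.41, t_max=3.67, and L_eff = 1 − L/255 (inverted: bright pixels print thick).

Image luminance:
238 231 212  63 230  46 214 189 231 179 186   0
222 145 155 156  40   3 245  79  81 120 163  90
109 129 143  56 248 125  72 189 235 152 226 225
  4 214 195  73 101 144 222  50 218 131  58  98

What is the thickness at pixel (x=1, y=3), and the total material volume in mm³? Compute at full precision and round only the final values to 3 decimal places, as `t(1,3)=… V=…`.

span = t_max - t_min = 3.67 - 0.41 = 3.260
L(1,3) = 214, L_eff = 1 - 214/255 = 0.160784 (inverted)
t(1,3) = 3.67 - 3.260·0.160784 = 3.146
Σt over all 4·12 pixels = 55253/510 ≈ 108.3392157
V = pitch²·Σt = 1.69²·55253/510 = 309.428

t(1,3)=3.146 V=309.428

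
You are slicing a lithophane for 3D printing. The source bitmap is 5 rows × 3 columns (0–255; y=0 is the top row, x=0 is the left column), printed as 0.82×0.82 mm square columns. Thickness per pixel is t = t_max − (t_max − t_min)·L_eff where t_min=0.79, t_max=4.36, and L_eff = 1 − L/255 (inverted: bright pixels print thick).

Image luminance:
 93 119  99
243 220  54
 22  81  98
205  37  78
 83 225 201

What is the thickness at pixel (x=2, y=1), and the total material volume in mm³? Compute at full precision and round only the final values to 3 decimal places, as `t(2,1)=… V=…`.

span = t_max - t_min = 4.36 - 0.79 = 3.570
L(2,1) = 54, L_eff = 1 - 54/255 = 0.788235 (inverted)
t(2,1) = 4.36 - 3.570·0.788235 = 1.546
Σt over all 5·3 pixels = 37.862
V = pitch²·Σt = 0.82²·37.862 = 25.458

t(2,1)=1.546 V=25.458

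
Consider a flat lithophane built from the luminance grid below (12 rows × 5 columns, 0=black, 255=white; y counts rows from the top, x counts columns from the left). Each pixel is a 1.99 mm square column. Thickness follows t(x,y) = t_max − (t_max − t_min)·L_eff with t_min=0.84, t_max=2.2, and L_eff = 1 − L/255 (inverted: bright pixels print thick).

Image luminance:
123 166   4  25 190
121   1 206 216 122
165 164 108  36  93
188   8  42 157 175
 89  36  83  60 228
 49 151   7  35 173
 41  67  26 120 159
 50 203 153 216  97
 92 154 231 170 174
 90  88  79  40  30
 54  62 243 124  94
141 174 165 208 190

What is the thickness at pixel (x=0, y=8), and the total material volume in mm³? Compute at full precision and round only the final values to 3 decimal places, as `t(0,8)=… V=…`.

span = t_max - t_min = 2.2 - 0.84 = 1.360
L(0,8) = 92, L_eff = 1 - 92/255 = 0.639216 (inverted)
t(0,8) = 2.2 - 1.360·0.639216 = 1.331
Σt over all 12·5 pixels = 32812/375 ≈ 87.4986667
V = pitch²·Σt = 1.99²·32812/375 = 346.503

t(0,8)=1.331 V=346.503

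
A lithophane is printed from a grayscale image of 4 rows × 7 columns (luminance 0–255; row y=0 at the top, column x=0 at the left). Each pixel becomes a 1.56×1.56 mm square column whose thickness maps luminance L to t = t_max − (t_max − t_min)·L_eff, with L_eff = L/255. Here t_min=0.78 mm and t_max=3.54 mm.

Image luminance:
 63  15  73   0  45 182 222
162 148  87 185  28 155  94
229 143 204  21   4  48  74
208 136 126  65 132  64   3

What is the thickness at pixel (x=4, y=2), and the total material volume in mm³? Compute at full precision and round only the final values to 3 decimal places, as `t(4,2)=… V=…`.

t(4,2)=3.497 V=164.411

span = t_max - t_min = 3.54 - 0.78 = 2.760
L(4,2) = 4, L_eff = 4/255 = 0.015686
t(4,2) = 3.54 - 2.760·0.015686 = 3.497
Σt over all 4·7 pixels = 143562/2125 ≈ 67.5585882
V = pitch²·Σt = 1.56²·143562/2125 = 164.411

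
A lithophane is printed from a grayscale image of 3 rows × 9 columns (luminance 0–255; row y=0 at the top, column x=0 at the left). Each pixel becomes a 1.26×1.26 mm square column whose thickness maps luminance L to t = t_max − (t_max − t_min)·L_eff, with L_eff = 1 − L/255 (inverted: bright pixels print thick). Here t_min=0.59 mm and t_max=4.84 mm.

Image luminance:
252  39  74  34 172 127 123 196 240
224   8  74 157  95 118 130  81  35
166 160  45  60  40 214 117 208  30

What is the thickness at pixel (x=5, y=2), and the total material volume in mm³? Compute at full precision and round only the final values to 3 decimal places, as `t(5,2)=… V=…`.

t(5,2)=4.157 V=110.465

span = t_max - t_min = 4.84 - 0.59 = 4.250
L(5,2) = 214, L_eff = 1 - 214/255 = 0.160784 (inverted)
t(5,2) = 4.84 - 4.250·0.160784 = 4.157
Σt over all 3·9 pixels = 69.58
V = pitch²·Σt = 1.26²·69.58 = 110.465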